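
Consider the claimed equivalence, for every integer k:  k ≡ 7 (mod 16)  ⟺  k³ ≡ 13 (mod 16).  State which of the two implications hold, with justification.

Neither direction holds.

(→) This fails: take k = 7. Then 7 ≡ 7 (mod 16), but 7³ = 343 ≡ 7 (mod 16), not 13.

(←) This fails: take k = 5. Then 5³ = 125 ≡ 13 (mod 16), yet 5 ≡ 5 (mod 16), not 7.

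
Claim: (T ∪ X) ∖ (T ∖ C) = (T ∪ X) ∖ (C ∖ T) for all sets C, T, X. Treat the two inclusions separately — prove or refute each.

Both inclusions fail.

(⟹) This inclusion fails. Take C = {1}, T = ∅, X = {1}; then 1 ∈ (T ∪ X) ∖ (T ∖ C) but 1 ∉ (T ∪ X) ∖ (C ∖ T).

(⟸) This inclusion fails. Take C = ∅, T = {1}, X = ∅; then 1 ∈ (T ∪ X) ∖ (C ∖ T) but 1 ∉ (T ∪ X) ∖ (T ∖ C).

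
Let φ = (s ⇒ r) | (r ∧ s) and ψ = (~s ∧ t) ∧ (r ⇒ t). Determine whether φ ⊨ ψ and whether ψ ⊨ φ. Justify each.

Only the converse holds.

[⇒] This fails. Under s = F, r = F, t = F, the left side is true but the right side is false.

[⇐] Assume the antecedent. If s is true, the antecedent cannot hold. If s is false, (s ⇒ r) | (r ∧ s) reduces to true regardless of the other variables. Either way (s ⇒ r) | (r ∧ s) holds.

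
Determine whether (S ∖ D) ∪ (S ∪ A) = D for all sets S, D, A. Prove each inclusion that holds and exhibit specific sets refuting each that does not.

Forward inclusion. This inclusion fails. Take S = {1}, D = ∅, A = ∅; then 1 ∈ (S ∖ D) ∪ (S ∪ A) but 1 ∉ D.

Reverse inclusion. This inclusion fails. Take S = ∅, D = {1}, A = ∅; then 1 ∈ D but 1 ∉ (S ∖ D) ∪ (S ∪ A).

Neither inclusion holds.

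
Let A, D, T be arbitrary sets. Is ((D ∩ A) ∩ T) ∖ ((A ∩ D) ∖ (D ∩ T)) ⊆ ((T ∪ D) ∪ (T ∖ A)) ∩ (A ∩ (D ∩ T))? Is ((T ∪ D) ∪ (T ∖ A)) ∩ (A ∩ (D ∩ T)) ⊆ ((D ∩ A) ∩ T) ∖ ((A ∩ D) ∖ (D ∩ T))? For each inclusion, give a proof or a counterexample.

Both inclusions hold; the sets are equal.

Reverse inclusion. Let x ∈ ((T ∪ D) ∪ (T ∖ A)) ∩ (A ∩ (D ∩ T)). Then x ∈ A ∩ D ∩ T, from which x ∈ ((D ∩ A) ∩ T) ∖ ((A ∩ D) ∖ (D ∩ T)).

Forward inclusion. Let x ∈ ((D ∩ A) ∩ T) ∖ ((A ∩ D) ∖ (D ∩ T)). Then x ∈ A ∩ D ∩ T, from which x ∈ ((T ∪ D) ∪ (T ∖ A)) ∩ (A ∩ (D ∩ T)).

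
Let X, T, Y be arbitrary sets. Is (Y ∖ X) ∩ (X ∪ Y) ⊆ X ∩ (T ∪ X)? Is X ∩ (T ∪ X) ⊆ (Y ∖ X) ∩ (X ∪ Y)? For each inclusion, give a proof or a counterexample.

(⟹) This inclusion fails. Take X = ∅, T = ∅, Y = {1}; then 1 ∈ (Y ∖ X) ∩ (X ∪ Y) but 1 ∉ X ∩ (T ∪ X).

(⟸) This inclusion fails. Take X = {1}, T = ∅, Y = ∅; then 1 ∈ X ∩ (T ∪ X) but 1 ∉ (Y ∖ X) ∩ (X ∪ Y).

Both inclusions fail.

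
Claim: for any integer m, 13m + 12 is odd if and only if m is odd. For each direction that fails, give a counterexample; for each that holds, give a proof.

(⇐) Suppose m is odd; write m = 2j + 1. Then 13m + 12 = 13·(2j + 1) + 12 = 2·13j + 25, which is odd.

(⇒) Suppose 13m + 12 is odd. Since 13 is odd, 13m and m have the same parity, so 13m + 12 ≡ m + 12 (mod 2). As 12 is even, 13m + 12 is odd exactly when m is odd. Thus m is odd.

Both directions hold.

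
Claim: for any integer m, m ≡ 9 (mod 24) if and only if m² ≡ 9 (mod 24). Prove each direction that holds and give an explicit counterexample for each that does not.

Only the forward direction holds.

(⇐) This fails: take m = 3. Then 3² = 9 ≡ 9 (mod 24), yet 3 ≡ 3 (mod 24), not 9.

(⇒) Suppose m ≡ 9 (mod 24). Write m = 24j + 9. Then (24j + 9)² = 576j² + 432j + 81 = 24(24j² + 18j + 3) + 9, so m² ≡ 9 (mod 24).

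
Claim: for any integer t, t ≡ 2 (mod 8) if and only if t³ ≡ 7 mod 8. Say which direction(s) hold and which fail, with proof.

[⇒] This fails: take t = 2. Then 2 ≡ 2 (mod 8), but 2³ = 8 ≡ 0 (mod 8), not 7.

[⇐] This fails: take t = 7. Then 7³ = 343 ≡ 7 (mod 8), yet 7 ≡ 7 (mod 8), not 2.

Neither direction holds.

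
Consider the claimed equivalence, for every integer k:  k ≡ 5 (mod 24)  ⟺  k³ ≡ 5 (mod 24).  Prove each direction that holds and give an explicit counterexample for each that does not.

Both implications hold.

Forward direction. Suppose k ≡ 5 (mod 24). Write k = 24j + 5. Then (24j + 5)³ = 13824j³ + 8640j² + 1800j + 125 = 24(576j³ + 360j² + 75j + 5) + 5, so k³ ≡ 5 (mod 24).

Converse. Suppose k³ ≡ 5 (mod 24). The only residue r in {0, …, 23} with r³ ≡ 5 (mod 24) is r = 5, so k ≡ 5 (mod 24).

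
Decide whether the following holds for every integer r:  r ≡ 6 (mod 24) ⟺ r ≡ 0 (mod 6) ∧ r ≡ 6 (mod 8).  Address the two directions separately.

Equivalent; both directions hold.

(⟸) If r ≡ 0 (mod 6) and r ≡ 6 (mod 8), then by the Chinese remainder theorem r ≡ 6 (mod 24). This is exactly r ≡ 6 (mod 24).

(⟹) Suppose r ≡ 6 (mod 24); write r = 24j + 6. Since 6 ∣ 24, reducing mod 6 gives r ≡ 6 ≡ 0 (mod 6); since 8 ∣ 24, reducing mod 8 gives r ≡ 6 (mod 8).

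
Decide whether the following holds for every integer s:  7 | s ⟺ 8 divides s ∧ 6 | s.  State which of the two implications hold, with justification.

(⇒) fails and (⇐) fails.

(→) This fails: take s = 7. Certainly 7 ∣ 7, but 8 ∤ 7.

(←) This fails: take s = 24. Both 8 ∣ 24 and 6 ∣ 24, yet 24 is not a multiple of 7 (since 24 = 3·7 + 3), so 7 ∤ 24.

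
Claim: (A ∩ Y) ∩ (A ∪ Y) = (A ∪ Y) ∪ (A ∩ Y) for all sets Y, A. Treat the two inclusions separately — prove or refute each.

The sets are not equal: only the forward inclusion holds.

(⟹) Let x ∈ (A ∩ Y) ∩ (A ∪ Y). Then x ∈ Y ∩ A, from which x ∈ (A ∪ Y) ∪ (A ∩ Y).

(⟸) This inclusion fails. Take Y = {1}, A = ∅; then 1 ∈ (A ∪ Y) ∪ (A ∩ Y) but 1 ∉ (A ∩ Y) ∩ (A ∪ Y).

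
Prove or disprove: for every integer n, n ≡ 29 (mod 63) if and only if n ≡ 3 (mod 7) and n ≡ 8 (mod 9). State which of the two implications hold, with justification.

(⇒) fails and (⇐) fails.

[⇒] This fails: n = 29 gives 29 ≡ 29 (mod 63) but 29 ≡ 1 (mod 7), so the conjunction on the right does not hold.

[⇐] This fails: n = 17 satisfies both congruences on the right (17 ≡ 3 mod 7 and 17 ≡ 8 mod 9) yet 17 ≡ 17 (mod 63), not 29.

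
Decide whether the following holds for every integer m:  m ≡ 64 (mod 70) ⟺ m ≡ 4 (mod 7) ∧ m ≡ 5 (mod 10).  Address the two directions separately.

Neither implication holds.

[⇒] This fails: m = 64 gives 64 ≡ 64 (mod 70) but 64 ≡ 1 (mod 7), so the conjunction on the right does not hold.

[⇐] This fails: m = 25 satisfies both congruences on the right (25 ≡ 4 mod 7 and 25 ≡ 5 mod 10) yet 25 ≡ 25 (mod 70), not 64.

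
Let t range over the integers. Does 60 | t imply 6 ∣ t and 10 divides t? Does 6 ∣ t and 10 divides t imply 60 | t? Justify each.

Converse. This fails: take t = 30. Both 6 ∣ 30 and 10 ∣ 30, yet 30 is not a multiple of 60 (since 30 = 0·60 + 30), so 60 ∤ 30.

Forward direction. If 60 ∣ t, write t = 60q. Since 60 = 10·6, t = 6·(10q), so 6 ∣ t; and since 60 = 6·10, t = 10·(6q), so 10 ∣ t.

Only the forward implication holds.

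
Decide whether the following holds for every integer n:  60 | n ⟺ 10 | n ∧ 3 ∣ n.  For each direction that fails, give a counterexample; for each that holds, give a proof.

Only the forward implication holds.

Converse. This fails: take n = 30. Both 10 ∣ 30 and 3 ∣ 30, yet 30 is not a multiple of 60 (since 30 = 0·60 + 30), so 60 ∤ 30.

Forward direction. If 60 ∣ n, write n = 60q. Since 60 = 6·10, n = 10·(6q), so 10 ∣ n; and since 60 = 20·3, n = 3·(20q), so 3 ∣ n.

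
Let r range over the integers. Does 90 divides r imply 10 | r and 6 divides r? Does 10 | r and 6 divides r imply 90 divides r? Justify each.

(⟹) If 90 ∣ r, write r = 90q. Since 90 = 9·10, r = 10·(9q), so 10 ∣ r; and since 90 = 15·6, r = 6·(15q), so 6 ∣ r.

(⟸) This fails: take r = 30. Both 10 ∣ 30 and 6 ∣ 30, yet 30 is not a multiple of 90 (since 30 = 0·90 + 30), so 90 ∤ 30.

The forward direction holds; the converse fails.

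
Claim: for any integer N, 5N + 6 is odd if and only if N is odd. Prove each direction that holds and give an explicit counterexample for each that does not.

Both directions hold; the statement is true.

[⇒] Suppose 5N + 6 is odd. Since 5 is odd, 5N and N have the same parity, so 5N + 6 ≡ N + 6 (mod 2). As 6 is even, 5N + 6 is odd exactly when N is odd. Thus N is odd.

[⇐] Conversely, suppose N is odd; write N = 2j + 1. Then 5N + 6 = 5·(2j + 1) + 6 = 2·5j + 11, which is odd.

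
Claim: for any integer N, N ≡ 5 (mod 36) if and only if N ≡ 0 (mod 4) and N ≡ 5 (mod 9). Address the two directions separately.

(⇒) This fails: N = 5 gives 5 ≡ 5 (mod 36) but 5 ≡ 1 (mod 4), so the conjunction on the right does not hold.

(⇐) This fails: N = 32 satisfies both congruences on the right (32 ≡ 0 mod 4 and 32 ≡ 5 mod 9) yet 32 ≡ 32 (mod 36), not 5.

(⇒) fails and (⇐) fails.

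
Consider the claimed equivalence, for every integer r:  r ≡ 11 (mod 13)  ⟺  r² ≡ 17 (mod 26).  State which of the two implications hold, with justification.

(→) This fails: take r = 24. Then 24 ≡ 11 (mod 13), but 24² = 576 ≡ 4 (mod 26), not 17.

(←) This fails: take r = 15. Then 15² = 225 ≡ 17 (mod 26), yet 15 ≡ 2 (mod 13), not 11.

Neither implication holds.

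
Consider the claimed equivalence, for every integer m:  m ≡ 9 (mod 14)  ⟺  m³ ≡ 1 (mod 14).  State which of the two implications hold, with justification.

(⟹) Suppose m ≡ 9 (mod 14). Write m = 14j + 9. Then (14j + 9)³ = 2744j³ + 5292j² + 3402j + 729 = 14(196j³ + 378j² + 243j + 52) + 1, so m³ ≡ 1 (mod 14).

(⟸) This fails: take m = 1. Then 1³ = 1 ≡ 1 (mod 14), yet 1 ≡ 1 (mod 14), not 9.

Only the forward implication holds.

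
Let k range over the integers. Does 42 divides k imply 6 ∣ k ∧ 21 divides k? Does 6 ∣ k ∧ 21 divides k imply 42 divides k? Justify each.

Both directions hold; the statement is true.

(⇐) Suppose 6 ∣ k and 21 ∣ k. Any common multiple of 6 and 21 is a multiple of their lcm; here lcm(6, 21) = 6·21/gcd(6, 21) = 126/3 = 42, so 42 ∣ k.

(⇒) If 42 ∣ k, write k = 42q. Since 42 = 7·6, k = 6·(7q), so 6 ∣ k; and since 42 = 2·21, k = 21·(2q), so 21 ∣ k.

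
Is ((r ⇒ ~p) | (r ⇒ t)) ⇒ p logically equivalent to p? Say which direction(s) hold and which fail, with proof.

Both implications hold.

(→) Assume the antecedent. If r is true, the antecedent forces (r = T, t = F, p = T) or (r = T, t = T, p = T), and p holds there. If r is false, the antecedent forces (r = F, t = F, p = T) or (r = F, t = T, p = T), and p holds there. Either way p holds.

(←) Assume the antecedent. If r is true, the antecedent forces (r = T, t = F, p = T) or (r = T, t = T, p = T), and ((r ⇒ ~p) | (r ⇒ t)) ⇒ p holds there. If r is false, the antecedent forces (r = F, t = F, p = T) or (r = F, t = T, p = T), and ((r ⇒ ~p) | (r ⇒ t)) ⇒ p holds there. Either way ((r ⇒ ~p) | (r ⇒ t)) ⇒ p holds.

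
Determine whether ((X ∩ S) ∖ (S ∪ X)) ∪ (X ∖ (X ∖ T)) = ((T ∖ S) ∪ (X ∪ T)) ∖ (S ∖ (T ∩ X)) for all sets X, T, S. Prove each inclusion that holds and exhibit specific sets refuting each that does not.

(⊆) holds; (⊇) fails.

Forward inclusion. Let x ∈ ((X ∩ S) ∖ (S ∪ X)) ∪ (X ∖ (X ∖ T)). Then either x ∈ X ∩ T and x ∉ S; or x ∈ X ∩ T ∩ S. In each case x ∈ ((T ∖ S) ∪ (X ∪ T)) ∖ (S ∖ (T ∩ X)), so ((X ∩ S) ∖ (S ∪ X)) ∪ (X ∖ (X ∖ T)) ⊆ ((T ∖ S) ∪ (X ∪ T)) ∖ (S ∖ (T ∩ X)).

Reverse inclusion. This inclusion fails. Take X = {1}, T = ∅, S = ∅; then 1 ∈ ((T ∖ S) ∪ (X ∪ T)) ∖ (S ∖ (T ∩ X)) but 1 ∉ ((X ∩ S) ∖ (S ∪ X)) ∪ (X ∖ (X ∖ T)).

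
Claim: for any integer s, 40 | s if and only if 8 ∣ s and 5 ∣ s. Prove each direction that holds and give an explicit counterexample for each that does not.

Both directions hold.

(⟹) If 40 ∣ s, write s = 40q. Since 40 = 5·8, s = 8·(5q), so 8 ∣ s; and since 40 = 8·5, s = 5·(8q), so 5 ∣ s.

(⟸) Suppose 8 ∣ s and 5 ∣ s. Any common multiple of 8 and 5 is a multiple of their lcm; here gcd(8, 5) = 1, so lcm(8, 5) = 8·5 = 40, so 40 ∣ s.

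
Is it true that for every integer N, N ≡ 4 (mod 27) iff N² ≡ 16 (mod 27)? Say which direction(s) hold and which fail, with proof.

Not equivalent: only (⇒) holds.

(⇒) Suppose N ≡ 4 (mod 27). Write N = 27j + 4. Then (27j + 4)² = 729j² + 216j + 16 = 27(27j² + 8j) + 16, so N² ≡ 16 (mod 27).

(⇐) This fails: take N = 23. Then 23² = 529 ≡ 16 (mod 27), yet 23 ≡ 23 (mod 27), not 4.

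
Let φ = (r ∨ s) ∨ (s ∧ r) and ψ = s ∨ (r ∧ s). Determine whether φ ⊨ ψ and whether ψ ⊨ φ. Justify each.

(⟹) This fails. Under r = T, s = F, the left side is true but the right side is false.

(⟸) Assume the antecedent. If r is true, (r ∨ s) ∨ (s ∧ r) reduces to true regardless of the other variables. If r is false, the antecedent forces (r = F, s = T), and (r ∨ s) ∨ (s ∧ r) holds there. Either way (r ∨ s) ∨ (s ∧ r) holds.

(⇒) fails; (⇐) holds.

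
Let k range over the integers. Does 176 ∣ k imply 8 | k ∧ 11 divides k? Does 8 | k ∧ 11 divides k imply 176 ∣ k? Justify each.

(⇒) holds; (⇐) fails.

(⟹) If 176 ∣ k, write k = 176q. Since 176 = 22·8, k = 8·(22q), so 8 ∣ k; and since 176 = 16·11, k = 11·(16q), so 11 ∣ k.

(⟸) This fails: take k = 88. Both 8 ∣ 88 and 11 ∣ 88, yet 88 is not a multiple of 176 (since 88 = 0·176 + 88), so 176 ∤ 88.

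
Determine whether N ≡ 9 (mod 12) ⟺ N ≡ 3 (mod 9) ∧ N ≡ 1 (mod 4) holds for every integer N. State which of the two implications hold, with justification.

Forward direction. This fails: N = 9 gives 9 ≡ 9 (mod 12) but 9 ≡ 0 (mod 9), so the conjunction on the right does not hold.

Converse. If N ≡ 3 (mod 9) and N ≡ 1 (mod 4), then by the Chinese remainder theorem N ≡ 21 (mod 36). Since 21 ≡ 9 (mod 12) and 12 ∣ 36, we get N ≡ 9 (mod 12).

Not equivalent: only (⇐) holds.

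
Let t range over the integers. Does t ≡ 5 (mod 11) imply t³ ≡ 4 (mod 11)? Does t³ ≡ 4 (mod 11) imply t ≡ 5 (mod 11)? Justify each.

(⟹) Suppose t ≡ 5 (mod 11). Write t = 11j + 5. Then (11j + 5)³ = 1331j³ + 1815j² + 825j + 125 = 11(121j³ + 165j² + 75j + 11) + 4, so t³ ≡ 4 (mod 11).

(⟸) For the converse, argue contrapositively. If t ≢ 5 (mod 11), then t is congruent to one of 0, 1, 2, 3, 4, 6, 7, 8, 9, 10 modulo 11, and these give t³ ≡ 0, 1, 8, 5, 9, 7, 2, 6, 3, 10 respectively — never 4.

Equivalent; both directions hold.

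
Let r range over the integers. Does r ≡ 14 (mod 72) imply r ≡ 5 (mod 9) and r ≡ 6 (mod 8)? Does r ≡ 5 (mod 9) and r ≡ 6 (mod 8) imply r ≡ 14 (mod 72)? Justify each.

Equivalent; both directions hold.

[⇒] Suppose r ≡ 14 (mod 72); write r = 72j + 14. Since 9 ∣ 72, reducing mod 9 gives r ≡ 14 ≡ 5 (mod 9); since 8 ∣ 72, reducing mod 8 gives r ≡ 14 ≡ 6 (mod 8).

[⇐] Conversely, if r ≡ 5 (mod 9) and r ≡ 6 (mod 8), then by the Chinese remainder theorem r ≡ 14 (mod 72). This is exactly r ≡ 14 (mod 72).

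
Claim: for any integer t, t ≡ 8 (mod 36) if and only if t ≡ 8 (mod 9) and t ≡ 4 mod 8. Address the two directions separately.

(⟹) This fails: t = 8 gives 8 ≡ 8 (mod 36) but 8 ≡ 0 (mod 8), so the conjunction on the right does not hold.

(⟸) Conversely, if t ≡ 8 (mod 9) and t ≡ 4 (mod 8), then by the Chinese remainder theorem t ≡ 44 (mod 72). Since 44 ≡ 8 (mod 36) and 36 ∣ 72, we get t ≡ 8 (mod 36).

Only the reverse direction holds.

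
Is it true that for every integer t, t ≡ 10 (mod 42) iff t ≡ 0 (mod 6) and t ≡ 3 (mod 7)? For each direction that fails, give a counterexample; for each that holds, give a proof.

Forward direction. This fails: t = 10 gives 10 ≡ 10 (mod 42) but 10 ≡ 4 (mod 6), so the conjunction on the right does not hold.

Converse. This fails: t = 24 satisfies both congruences on the right (24 ≡ 0 mod 6 and 24 ≡ 3 mod 7) yet 24 ≡ 24 (mod 42), not 10.

Neither implication holds.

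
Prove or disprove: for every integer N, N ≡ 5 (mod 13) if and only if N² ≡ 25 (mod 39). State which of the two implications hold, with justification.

[⇒] This fails: take N = 18. Then 18 ≡ 5 (mod 13), but 18² = 324 ≡ 12 (mod 39), not 25.

[⇐] This fails: take N = 8. Then 8² = 64 ≡ 25 (mod 39), yet 8 ≡ 8 (mod 13), not 5.

Both directions fail.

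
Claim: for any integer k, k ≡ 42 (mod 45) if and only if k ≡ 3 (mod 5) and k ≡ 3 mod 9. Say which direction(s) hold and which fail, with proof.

Neither direction holds.

[⇒] This fails: k = 42 gives 42 ≡ 42 (mod 45) but 42 ≡ 2 (mod 5), so the conjunction on the right does not hold.

[⇐] This fails: k = 3 satisfies both congruences on the right (3 ≡ 3 mod 5 and 3 ≡ 3 mod 9) yet 3 ≡ 3 (mod 45), not 42.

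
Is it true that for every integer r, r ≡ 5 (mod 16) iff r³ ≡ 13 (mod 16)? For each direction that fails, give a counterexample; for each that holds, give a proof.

Both directions hold; the statement is true.

[⇐] Suppose r³ ≡ 13 (mod 16). The only residue r in {0, …, 15} with r³ ≡ 13 (mod 16) is r = 5, so r ≡ 5 (mod 16).

[⇒] Suppose r ≡ 5 (mod 16). Write r = 16j + 5. Then (16j + 5)³ = 4096j³ + 3840j² + 1200j + 125 = 16(256j³ + 240j² + 75j + 7) + 13, so r³ ≡ 13 (mod 16).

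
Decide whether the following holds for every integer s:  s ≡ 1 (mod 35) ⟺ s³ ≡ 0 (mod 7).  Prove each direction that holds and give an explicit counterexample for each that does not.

Neither direction holds.

(⟹) This fails: take s = 1. Then 1 ≡ 1 (mod 35), but 1³ = 1 ≡ 1 (mod 7), not 0.

(⟸) This fails: take s = 0. Then 0³ = 0 ≡ 0 (mod 7), yet 0 ≡ 0 (mod 35), not 1.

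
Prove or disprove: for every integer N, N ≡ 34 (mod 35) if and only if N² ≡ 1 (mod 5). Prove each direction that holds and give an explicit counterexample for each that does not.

Only the forward direction holds.

Forward direction. Suppose N ≡ 34 (mod 35). Then N² ≡ 34² = 1156 (mod 35), and since 5 ∣ 35, also N² ≡ 1 (mod 5).

Converse. This fails: take N = 1. Then 1² = 1 ≡ 1 (mod 5), yet 1 ≡ 1 (mod 35), not 34.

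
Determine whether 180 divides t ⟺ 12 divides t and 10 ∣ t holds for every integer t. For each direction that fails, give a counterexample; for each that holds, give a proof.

(→) If 180 ∣ t, write t = 180q. Since 180 = 15·12, t = 12·(15q), so 12 ∣ t; and since 180 = 18·10, t = 10·(18q), so 10 ∣ t.

(←) This fails: take t = 60. Both 12 ∣ 60 and 10 ∣ 60, yet 60 is not a multiple of 180 (since 60 = 0·180 + 60), so 180 ∤ 60.

Not equivalent: only (⇒) holds.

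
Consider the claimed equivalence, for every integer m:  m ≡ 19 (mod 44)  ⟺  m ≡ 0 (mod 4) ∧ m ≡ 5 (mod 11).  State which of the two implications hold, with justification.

[⇒] This fails: m = 19 gives 19 ≡ 19 (mod 44) but 19 ≡ 3 (mod 4), so the conjunction on the right does not hold.

[⇐] This fails: m = 16 satisfies both congruences on the right (16 ≡ 0 mod 4 and 16 ≡ 5 mod 11) yet 16 ≡ 16 (mod 44), not 19.

Both directions fail.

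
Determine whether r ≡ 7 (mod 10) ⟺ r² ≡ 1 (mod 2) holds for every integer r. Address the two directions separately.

(⇒) Suppose r ≡ 7 (mod 10). Then r² ≡ 7² = 49 (mod 10), and since 2 ∣ 10, also r² ≡ 1 (mod 2).

(⇐) This fails: take r = 1. Then 1² = 1 ≡ 1 (mod 2), yet 1 ≡ 1 (mod 10), not 7.

Only the forward direction holds.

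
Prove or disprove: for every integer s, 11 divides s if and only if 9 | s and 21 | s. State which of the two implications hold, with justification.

Both directions fail.

[⇒] This fails: take s = 11. Certainly 11 ∣ 11, but 9 ∤ 11.

[⇐] This fails: take s = 63. Both 9 ∣ 63 and 21 ∣ 63, yet 63 is not a multiple of 11 (since 63 = 5·11 + 8), so 11 ∤ 63.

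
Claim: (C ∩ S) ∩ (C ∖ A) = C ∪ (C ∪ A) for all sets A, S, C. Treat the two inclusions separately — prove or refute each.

Only the forward inclusion holds.

(⟸) This inclusion fails. Take A = {1}, S = ∅, C = ∅; then 1 ∈ C ∪ (C ∪ A) but 1 ∉ (C ∩ S) ∩ (C ∖ A).

(⟹) Let x ∈ (C ∩ S) ∩ (C ∖ A). Then x ∈ S ∩ C and x ∉ A, from which x ∈ C ∪ (C ∪ A).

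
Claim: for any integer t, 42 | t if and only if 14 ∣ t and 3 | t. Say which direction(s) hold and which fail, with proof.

(←) Suppose 14 ∣ t and 3 ∣ t. Any common multiple of 14 and 3 is a multiple of their lcm; here gcd(14, 3) = 1, so lcm(14, 3) = 14·3 = 42, so 42 ∣ t.

(→) If 42 ∣ t, write t = 42q. Since 42 = 3·14, t = 14·(3q), so 14 ∣ t; and since 42 = 14·3, t = 3·(14q), so 3 ∣ t.

The biconditional holds.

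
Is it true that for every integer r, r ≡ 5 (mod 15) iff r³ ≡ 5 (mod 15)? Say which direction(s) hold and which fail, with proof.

Forward direction. Suppose r ≡ 5 (mod 15). Write r = 15j + 5. Then (15j + 5)³ = 3375j³ + 3375j² + 1125j + 125 = 15(225j³ + 225j² + 75j + 8) + 5, so r³ ≡ 5 (mod 15).

Converse. Suppose r³ ≡ 5 (mod 15). The only residue r in {0, …, 14} with r³ ≡ 5 (mod 15) is r = 5, so r ≡ 5 (mod 15).

Equivalent; both directions hold.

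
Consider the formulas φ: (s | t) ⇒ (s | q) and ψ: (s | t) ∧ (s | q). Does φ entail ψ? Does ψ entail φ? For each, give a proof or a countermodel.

Only the converse holds.

[⇒] This fails. Under t = F, q = F, s = F, the left side is true but the right side is false.

[⇐] Assume the antecedent. If q is true, (s | t) ⇒ (s | q) reduces to true regardless of the other variables. If q is false, the antecedent forces (t = F, q = F, s = T) or (t = T, q = F, s = T), and (s | t) ⇒ (s | q) holds there. Either way (s | t) ⇒ (s | q) holds.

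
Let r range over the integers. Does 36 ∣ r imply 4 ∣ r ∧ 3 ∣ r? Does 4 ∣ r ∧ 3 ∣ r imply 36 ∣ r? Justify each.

Converse. This fails: take r = 12. Both 4 ∣ 12 and 3 ∣ 12, yet 12 is not a multiple of 36 (since 12 = 0·36 + 12), so 36 ∤ 12.

Forward direction. If 36 ∣ r, write r = 36q. Since 36 = 9·4, r = 4·(9q), so 4 ∣ r; and since 36 = 12·3, r = 3·(12q), so 3 ∣ r.

(⇒) holds; (⇐) fails.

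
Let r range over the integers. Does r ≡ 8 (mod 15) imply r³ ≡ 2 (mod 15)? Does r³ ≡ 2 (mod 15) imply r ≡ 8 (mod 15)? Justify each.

Both directions hold; the statement is true.

[⇒] Suppose r ≡ 8 (mod 15). Write r = 15j + 8. Then (15j + 8)³ = 3375j³ + 5400j² + 2880j + 512 = 15(225j³ + 360j² + 192j + 34) + 2, so r³ ≡ 2 (mod 15).

[⇐] Conversely, suppose r³ ≡ 2 (mod 15). The only residue r in {0, …, 14} with r³ ≡ 2 (mod 15) is r = 8, so r ≡ 8 (mod 15).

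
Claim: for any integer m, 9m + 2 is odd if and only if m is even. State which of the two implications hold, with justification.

(⇒) fails and (⇐) fails.

(⟹) This fails: m = 1 gives 9m + 2 = 11, which is odd, but 1 is odd, not even.

(⟸) This also fails: m = 0 is even, but 9m + 2 = 2 is even, not odd.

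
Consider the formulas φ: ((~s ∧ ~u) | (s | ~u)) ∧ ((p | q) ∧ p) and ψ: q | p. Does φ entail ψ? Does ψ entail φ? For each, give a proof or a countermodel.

Only the forward implication holds.

Forward direction. Assume the antecedent. If p is true, q | p reduces to true regardless of the other variables. If p is false, the antecedent cannot hold. Either way q | p holds.

Converse. This fails. Under p = F, s = F, q = T, u = F, the left side is false but the right side is true.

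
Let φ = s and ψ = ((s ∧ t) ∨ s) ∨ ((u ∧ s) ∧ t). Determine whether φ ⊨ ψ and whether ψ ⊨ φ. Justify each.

(→) Assume the antecedent. If s is true, ((s ∧ t) ∨ s) ∨ ((u ∧ s) ∧ t) reduces to true regardless of the other variables. If s is false, the antecedent cannot hold. Either way ((s ∧ t) ∨ s) ∨ ((u ∧ s) ∧ t) holds.

(←) Assume the antecedent. If s is true, s reduces to true regardless of the other variables. If s is false, the antecedent cannot hold. Either way s holds.

The biconditional holds.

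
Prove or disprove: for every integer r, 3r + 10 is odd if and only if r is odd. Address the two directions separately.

Both directions hold; the statement is true.

Converse. Suppose r is odd; write r = 2j + 1. Then 3r + 10 = 3·(2j + 1) + 10 = 2·3j + 13, which is odd.

Forward direction. Suppose 3r + 10 is odd. Since 3 is odd, 3r and r have the same parity, so 3r + 10 ≡ r + 10 (mod 2). As 10 is even, 3r + 10 is odd exactly when r is odd. Thus r is odd.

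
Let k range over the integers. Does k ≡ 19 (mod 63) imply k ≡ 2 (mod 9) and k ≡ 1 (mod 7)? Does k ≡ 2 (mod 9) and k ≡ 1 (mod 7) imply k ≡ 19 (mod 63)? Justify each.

Neither implication holds.

(→) This fails: k = 19 gives 19 ≡ 19 (mod 63) but 19 ≡ 1 (mod 9), so the conjunction on the right does not hold.

(←) This fails: k = 29 satisfies both congruences on the right (29 ≡ 2 mod 9 and 29 ≡ 1 mod 7) yet 29 ≡ 29 (mod 63), not 19.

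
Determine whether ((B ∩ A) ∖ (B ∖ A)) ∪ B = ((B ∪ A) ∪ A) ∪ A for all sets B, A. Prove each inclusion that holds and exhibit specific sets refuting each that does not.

(⊆) holds; (⊇) fails.

(⊇) This inclusion fails. Take B = ∅, A = {1}; then 1 ∈ ((B ∪ A) ∪ A) ∪ A but 1 ∉ ((B ∩ A) ∖ (B ∖ A)) ∪ B.

(⊆) Let x ∈ ((B ∩ A) ∖ (B ∖ A)) ∪ B. Then either x ∈ B and x ∉ A; or x ∈ B ∩ A. In each case x ∈ ((B ∪ A) ∪ A) ∪ A, so ((B ∩ A) ∖ (B ∖ A)) ∪ B ⊆ ((B ∪ A) ∪ A) ∪ A.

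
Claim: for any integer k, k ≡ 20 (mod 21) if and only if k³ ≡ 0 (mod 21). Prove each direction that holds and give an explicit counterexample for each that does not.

Neither implication holds.

[⇒] This fails: take k = 20. Then 20 ≡ 20 (mod 21), but 20³ = 8000 ≡ 20 (mod 21), not 0.

[⇐] This fails: take k = 0. Then 0³ = 0 ≡ 0 (mod 21), yet 0 ≡ 0 (mod 21), not 20.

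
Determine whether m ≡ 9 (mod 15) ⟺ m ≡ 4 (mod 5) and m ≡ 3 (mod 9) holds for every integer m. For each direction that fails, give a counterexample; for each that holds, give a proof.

(⇒) This fails: m = 24 gives 24 ≡ 9 (mod 15) but 24 ≡ 6 (mod 9), so the conjunction on the right does not hold.

(⇐) Conversely, if m ≡ 4 (mod 5) and m ≡ 3 (mod 9), then by the Chinese remainder theorem m ≡ 39 (mod 45). Since 39 ≡ 9 (mod 15) and 15 ∣ 45, we get m ≡ 9 (mod 15).

Not equivalent: only (⇐) holds.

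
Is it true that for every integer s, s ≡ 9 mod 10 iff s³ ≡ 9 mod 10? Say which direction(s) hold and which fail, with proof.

The biconditional holds.

(←) Suppose s³ ≡ 9 (mod 10). The only residue r in {0, …, 9} with r³ ≡ 9 (mod 10) is r = 9, so s ≡ 9 (mod 10).

(→) Suppose s ≡ 9 mod 10. Write s = 10j + 9. Then (10j + 9)³ = 1000j³ + 2700j² + 2430j + 729 = 10(100j³ + 270j² + 243j + 72) + 9, so s³ ≡ 9 (mod 10).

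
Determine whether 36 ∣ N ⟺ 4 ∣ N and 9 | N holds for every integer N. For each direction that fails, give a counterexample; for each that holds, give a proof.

Both directions hold; the statement is true.

Forward direction. If 36 ∣ N, write N = 36q. Since 36 = 9·4, N = 4·(9q), so 4 ∣ N; and since 36 = 4·9, N = 9·(4q), so 9 ∣ N.

Converse. Suppose 4 ∣ N and 9 ∣ N. Any common multiple of 4 and 9 is a multiple of their lcm; here gcd(4, 9) = 1, so lcm(4, 9) = 4·9 = 36, so 36 ∣ N.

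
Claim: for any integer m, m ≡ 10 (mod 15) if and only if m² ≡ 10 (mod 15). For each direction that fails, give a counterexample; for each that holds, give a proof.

Only the forward implication holds.

(⟸) This fails: take m = 5. Then 5² = 25 ≡ 10 (mod 15), yet 5 ≡ 5 (mod 15), not 10.

(⟹) Suppose m ≡ 10 (mod 15). Write m = 15j + 10. Then (15j + 10)² = 225j² + 300j + 100 = 15(15j² + 20j + 6) + 10, so m² ≡ 10 (mod 15).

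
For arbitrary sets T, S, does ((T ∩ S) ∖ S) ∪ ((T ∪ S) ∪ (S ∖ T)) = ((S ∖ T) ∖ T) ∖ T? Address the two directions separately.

(⟸) Let x ∈ ((S ∖ T) ∖ T) ∖ T. Then x ∈ S and x ∉ T, from which x ∈ ((T ∩ S) ∖ S) ∪ ((T ∪ S) ∪ (S ∖ T)).

(⟹) This inclusion fails. Take T = {1}, S = ∅; then 1 ∈ ((T ∩ S) ∖ S) ∪ ((T ∪ S) ∪ (S ∖ T)) but 1 ∉ ((S ∖ T) ∖ T) ∖ T.

Only the reverse inclusion holds.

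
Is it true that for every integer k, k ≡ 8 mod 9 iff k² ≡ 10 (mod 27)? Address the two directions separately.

Neither implication holds.

(⟹) This fails: take k = 17. Then 17 ≡ 8 (mod 9), but 17² = 289 ≡ 19 (mod 27), not 10.

(⟸) This fails: take k = 19. Then 19² = 361 ≡ 10 (mod 27), yet 19 ≡ 1 (mod 9), not 8.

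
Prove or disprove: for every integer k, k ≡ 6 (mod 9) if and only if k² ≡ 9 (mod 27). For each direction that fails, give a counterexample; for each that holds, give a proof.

Forward direction. Suppose k ≡ 6 (mod 9). Working modulo 27, k ∈ {6, 15, 24}; for each such r, r² ≡ 9 (mod 27).

Converse. This fails: take k = 3. Then 3² = 9 ≡ 9 (mod 27), yet 3 ≡ 3 (mod 9), not 6.

Only the forward implication holds.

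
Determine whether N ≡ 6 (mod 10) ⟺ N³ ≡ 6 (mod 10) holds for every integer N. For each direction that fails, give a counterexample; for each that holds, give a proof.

[⇒] Suppose N ≡ 6 (mod 10). Write N = 10j + 6. Then (10j + 6)³ = 1000j³ + 1800j² + 1080j + 216 = 10(100j³ + 180j² + 108j + 21) + 6, so N³ ≡ 6 (mod 10).

[⇐] Conversely, suppose N³ ≡ 6 (mod 10). The only residue r in {0, …, 9} with r³ ≡ 6 (mod 10) is r = 6, so N ≡ 6 (mod 10).

The biconditional holds.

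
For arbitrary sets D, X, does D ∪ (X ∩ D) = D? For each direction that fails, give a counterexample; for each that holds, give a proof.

The two sets are equal.

(⟸) Let x ∈ D. Then either x ∈ D and x ∉ X; or x ∈ D ∩ X. In each case x ∈ D ∪ (X ∩ D), so D ⊆ D ∪ (X ∩ D).

(⟹) Let x ∈ D ∪ (X ∩ D). Then either x ∈ D and x ∉ X; or x ∈ D ∩ X. In each case x ∈ D, so D ∪ (X ∩ D) ⊆ D.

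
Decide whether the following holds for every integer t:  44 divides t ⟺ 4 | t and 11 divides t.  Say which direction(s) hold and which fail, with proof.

Both implications hold.

(⟹) If 44 ∣ t, write t = 44q. Since 44 = 11·4, t = 4·(11q), so 4 ∣ t; and since 44 = 4·11, t = 11·(4q), so 11 ∣ t.

(⟸) Suppose 4 ∣ t and 11 ∣ t. Any common multiple of 4 and 11 is a multiple of their lcm; here gcd(4, 11) = 1, so lcm(4, 11) = 4·11 = 44, so 44 ∣ t.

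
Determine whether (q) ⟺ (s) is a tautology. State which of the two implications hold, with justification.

(⇒) This fails. Under q = T, s = F, the left side is true but the right side is false.

(⇐) This fails. Under q = F, s = T, the left side is false but the right side is true.

Both directions fail.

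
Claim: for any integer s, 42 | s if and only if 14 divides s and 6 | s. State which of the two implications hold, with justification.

Both directions hold; the statement is true.

[⇒] If 42 ∣ s, write s = 42q. Since 42 = 3·14, s = 14·(3q), so 14 ∣ s; and since 42 = 7·6, s = 6·(7q), so 6 ∣ s.

[⇐] Suppose 14 ∣ s and 6 ∣ s. Any common multiple of 14 and 6 is a multiple of their lcm; here lcm(14, 6) = 14·6/gcd(14, 6) = 84/2 = 42, so 42 ∣ s.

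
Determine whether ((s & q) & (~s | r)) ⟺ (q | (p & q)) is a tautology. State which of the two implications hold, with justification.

[⇐] This fails. Under q = T, r = F, s = F, p = F, the left side is false but the right side is true.

[⇒] Assume the antecedent. If q is true, q | (p & q) reduces to true regardless of the other variables. If q is false, the antecedent cannot hold. Either way q | (p & q) holds.

Not equivalent: only (⇒) holds.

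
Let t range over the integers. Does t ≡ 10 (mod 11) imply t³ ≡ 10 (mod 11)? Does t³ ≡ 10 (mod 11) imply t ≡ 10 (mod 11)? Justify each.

Forward direction. Suppose t ≡ 10 (mod 11). Write t = 11j + 10. Then (11j + 10)³ = 1331j³ + 3630j² + 3300j + 1000 = 11(121j³ + 330j² + 300j + 90) + 10, so t³ ≡ 10 (mod 11).

Converse. Suppose t³ ≡ 10 (mod 11). The only residue r in {0, …, 10} with r³ ≡ 10 (mod 11) is r = 10, so t ≡ 10 (mod 11).

Both implications hold.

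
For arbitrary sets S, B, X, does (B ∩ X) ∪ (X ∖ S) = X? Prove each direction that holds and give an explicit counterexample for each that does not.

(⟹) Let x ∈ (B ∩ X) ∪ (X ∖ S). Then either x ∈ X and x ∉ S, B; or x ∈ B ∩ X and x ∉ S; or x ∈ S ∩ B ∩ X. In each case x ∈ X, so (B ∩ X) ∪ (X ∖ S) ⊆ X.

(⟸) This inclusion fails. Take S = {1}, B = ∅, X = {1}; then 1 ∈ X but 1 ∉ (B ∩ X) ∪ (X ∖ S).

Only the forward inclusion holds.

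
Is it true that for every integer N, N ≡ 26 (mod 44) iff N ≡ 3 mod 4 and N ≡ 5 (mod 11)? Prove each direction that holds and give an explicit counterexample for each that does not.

[⇒] This fails: N = 26 gives 26 ≡ 26 (mod 44) but 26 ≡ 2 (mod 4), so the conjunction on the right does not hold.

[⇐] This fails: N = 27 satisfies both congruences on the right (27 ≡ 3 mod 4 and 27 ≡ 5 mod 11) yet 27 ≡ 27 (mod 44), not 26.

Neither implication holds.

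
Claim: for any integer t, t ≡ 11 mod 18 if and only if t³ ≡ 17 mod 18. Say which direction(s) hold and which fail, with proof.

[⇒] Suppose t ≡ 11 mod 18. Write t = 18j + 11. Then (18j + 11)³ = 5832j³ + 10692j² + 6534j + 1331 = 18(324j³ + 594j² + 363j + 73) + 17, so t³ ≡ 17 (mod 18).

[⇐] This fails: take t = 5. Then 5³ = 125 ≡ 17 (mod 18), yet 5 ≡ 5 (mod 18), not 11.

(⇒) holds; (⇐) fails.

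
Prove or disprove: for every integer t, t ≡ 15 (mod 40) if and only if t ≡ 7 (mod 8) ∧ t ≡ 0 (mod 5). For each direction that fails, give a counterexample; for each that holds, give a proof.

Both directions hold; the statement is true.

[⇒] Suppose t ≡ 15 (mod 40); write t = 40j + 15. Since 8 ∣ 40, reducing mod 8 gives t ≡ 15 ≡ 7 (mod 8); since 5 ∣ 40, reducing mod 5 gives t ≡ 15 ≡ 0 (mod 5).

[⇐] Conversely, if t ≡ 7 (mod 8) and t ≡ 0 (mod 5), then by the Chinese remainder theorem t ≡ 15 (mod 40). This is exactly t ≡ 15 (mod 40).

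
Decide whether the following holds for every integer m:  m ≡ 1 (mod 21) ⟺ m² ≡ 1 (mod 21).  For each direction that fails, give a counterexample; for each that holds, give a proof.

(←) This fails: take m = 8. Then 8² = 64 ≡ 1 (mod 21), yet 8 ≡ 8 (mod 21), not 1.

(→) Suppose m ≡ 1 (mod 21). Write m = 21j + 1. Then (21j + 1)² = 441j² + 42j + 1 = 21(21j² + 2j) + 1, so m² ≡ 1 (mod 21).

Only the forward direction holds.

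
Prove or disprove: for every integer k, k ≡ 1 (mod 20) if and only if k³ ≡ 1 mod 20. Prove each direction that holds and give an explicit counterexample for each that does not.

(⟹) Suppose k ≡ 1 (mod 20). Write k = 20j + 1. Then (20j + 1)³ = 8000j³ + 1200j² + 60j + 1 = 20(400j³ + 60j² + 3j) + 1, so k³ ≡ 1 (mod 20).

(⟸) Conversely, suppose k³ ≡ 1 (mod 20). The only residue r in {0, …, 19} with r³ ≡ 1 (mod 20) is r = 1, so k ≡ 1 (mod 20).

Both directions hold.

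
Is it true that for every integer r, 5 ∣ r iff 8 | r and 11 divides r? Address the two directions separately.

Neither direction holds.

Forward direction. This fails: take r = 5. Certainly 5 ∣ 5, but 8 ∤ 5.

Converse. This fails: take r = 88. Both 8 ∣ 88 and 11 ∣ 88, yet 88 is not a multiple of 5 (since 88 = 17·5 + 3), so 5 ∤ 88.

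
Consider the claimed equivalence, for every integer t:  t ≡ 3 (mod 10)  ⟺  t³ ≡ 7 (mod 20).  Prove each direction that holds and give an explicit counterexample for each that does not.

Only the reverse direction holds.

(⟹) This fails: take t = 13. Then 13 ≡ 3 (mod 10), but 13³ = 2197 ≡ 17 (mod 20), not 7.

(⟸) Conversely, the residues r modulo 20 with r³ ≡ 7 (mod 20) are exactly {3}, and each is ≡ 3 (mod 10).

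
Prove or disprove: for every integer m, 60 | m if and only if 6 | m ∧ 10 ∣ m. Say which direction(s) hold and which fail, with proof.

(⇒) If 60 ∣ m, write m = 60q. Since 60 = 10·6, m = 6·(10q), so 6 ∣ m; and since 60 = 6·10, m = 10·(6q), so 10 ∣ m.

(⇐) This fails: take m = 30. Both 6 ∣ 30 and 10 ∣ 30, yet 30 is not a multiple of 60 (since 30 = 0·60 + 30), so 60 ∤ 30.

Only the forward direction holds.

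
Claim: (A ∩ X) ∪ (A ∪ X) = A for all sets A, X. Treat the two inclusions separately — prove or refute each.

(⊆) fails; (⊇) holds.

(⟹) This inclusion fails. Take A = ∅, X = {1}; then 1 ∈ (A ∩ X) ∪ (A ∪ X) but 1 ∉ A.

(⟸) Let x ∈ A. Then either x ∈ A and x ∉ X; or x ∈ A ∩ X. In each case x ∈ (A ∩ X) ∪ (A ∪ X), so A ⊆ (A ∩ X) ∪ (A ∪ X).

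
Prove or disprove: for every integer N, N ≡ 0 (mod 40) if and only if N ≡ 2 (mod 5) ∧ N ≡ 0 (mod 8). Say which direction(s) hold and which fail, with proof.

Both directions fail.

(⇒) This fails: N = 0 gives 0 ≡ 0 (mod 40) but 0 ≡ 0 (mod 5), so the conjunction on the right does not hold.

(⇐) This fails: N = 32 satisfies both congruences on the right (32 ≡ 2 mod 5 and 32 ≡ 0 mod 8) yet 32 ≡ 32 (mod 40), not 0.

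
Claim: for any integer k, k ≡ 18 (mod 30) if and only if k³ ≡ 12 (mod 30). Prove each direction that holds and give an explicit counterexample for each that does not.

Both directions hold; the statement is true.

(⟸) Suppose k³ ≡ 12 (mod 30). The only residue r in {0, …, 29} with r³ ≡ 12 (mod 30) is r = 18, so k ≡ 18 (mod 30).

(⟹) Suppose k ≡ 18 (mod 30). Write k = 30j + 18. Then (30j + 18)³ = 27000j³ + 48600j² + 29160j + 5832 = 30(900j³ + 1620j² + 972j + 194) + 12, so k³ ≡ 12 (mod 30).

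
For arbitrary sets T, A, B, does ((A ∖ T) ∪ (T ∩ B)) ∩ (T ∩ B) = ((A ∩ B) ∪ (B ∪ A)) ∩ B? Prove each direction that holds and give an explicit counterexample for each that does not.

(⊆) holds; (⊇) fails.

Forward inclusion. Let x ∈ ((A ∖ T) ∪ (T ∩ B)) ∩ (T ∩ B). Then either x ∈ T ∩ B and x ∉ A; or x ∈ T ∩ A ∩ B. In each case x ∈ ((A ∩ B) ∪ (B ∪ A)) ∩ B, so ((A ∖ T) ∪ (T ∩ B)) ∩ (T ∩ B) ⊆ ((A ∩ B) ∪ (B ∪ A)) ∩ B.

Reverse inclusion. This inclusion fails. Take T = ∅, A = ∅, B = {1}; then 1 ∈ ((A ∩ B) ∪ (B ∪ A)) ∩ B but 1 ∉ ((A ∖ T) ∪ (T ∩ B)) ∩ (T ∩ B).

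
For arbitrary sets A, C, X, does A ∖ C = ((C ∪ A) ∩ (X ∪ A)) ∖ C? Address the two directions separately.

(⊆) Let x ∈ A ∖ C. Then either x ∈ A and x ∉ C, X; or x ∈ A ∩ X and x ∉ C. In each case x ∈ ((C ∪ A) ∩ (X ∪ A)) ∖ C, so A ∖ C ⊆ ((C ∪ A) ∩ (X ∪ A)) ∖ C.

(⊇) Let x ∈ ((C ∪ A) ∩ (X ∪ A)) ∖ C. Then either x ∈ A and x ∉ C, X; or x ∈ A ∩ X and x ∉ C. In each case x ∈ A ∖ C, so ((C ∪ A) ∩ (X ∪ A)) ∖ C ⊆ A ∖ C.

Both inclusions hold.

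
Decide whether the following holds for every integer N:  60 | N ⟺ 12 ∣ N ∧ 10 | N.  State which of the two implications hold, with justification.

Both directions hold.

(⟹) If 60 ∣ N, write N = 60q. Since 60 = 5·12, N = 12·(5q), so 12 ∣ N; and since 60 = 6·10, N = 10·(6q), so 10 ∣ N.

(⟸) Suppose 12 ∣ N and 10 ∣ N. Any common multiple of 12 and 10 is a multiple of their lcm; here lcm(12, 10) = 12·10/gcd(12, 10) = 120/2 = 60, so 60 ∣ N.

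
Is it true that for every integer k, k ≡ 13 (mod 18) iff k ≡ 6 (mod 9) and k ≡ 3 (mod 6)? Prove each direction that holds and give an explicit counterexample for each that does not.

(⇒) fails and (⇐) fails.

(→) This fails: k = 13 gives 13 ≡ 13 (mod 18) but 13 ≡ 4 (mod 9), so the conjunction on the right does not hold.

(←) This fails: k = 15 satisfies both congruences on the right (15 ≡ 6 mod 9 and 15 ≡ 3 mod 6) yet 15 ≡ 15 (mod 18), not 13.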